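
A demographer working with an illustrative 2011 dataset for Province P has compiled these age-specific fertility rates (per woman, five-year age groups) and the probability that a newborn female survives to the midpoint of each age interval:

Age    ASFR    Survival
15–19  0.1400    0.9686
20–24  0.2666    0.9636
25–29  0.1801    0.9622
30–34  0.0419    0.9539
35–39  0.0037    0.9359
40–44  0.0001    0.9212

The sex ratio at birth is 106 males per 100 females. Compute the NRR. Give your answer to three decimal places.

Proportion female at birth = 100 / (100 + 106) = 0.48544.
Weighting each age-specific rate by interval width and survival:
  15–19: 5 × 0.1400 × 0.9686 = 0.67802
  20–24: 5 × 0.2666 × 0.9636 = 1.28448
  25–29: 5 × 0.1801 × 0.9622 = 0.86646
  30–34: 5 × 0.0419 × 0.9539 = 0.19984
  35–39: 5 × 0.0037 × 0.9359 = 0.01731
  40–44: 5 × 0.0001 × 0.9212 = 0.00046
Sum = 3.04657
NRR = 0.48544 × 3.04657 = 1.47893
NRR > 1, so each generation more than replaces itself.

1.479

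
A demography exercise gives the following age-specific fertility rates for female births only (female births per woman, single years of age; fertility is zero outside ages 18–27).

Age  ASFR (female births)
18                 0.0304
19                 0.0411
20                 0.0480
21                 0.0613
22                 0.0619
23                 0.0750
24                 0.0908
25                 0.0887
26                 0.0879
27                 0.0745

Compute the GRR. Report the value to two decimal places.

0.66

Sum of female ASFRs = 0.0304 + 0.0411 + 0.0480 + 0.0613 + 0.0619 + 0.0750 + 0.0908 + 0.0887 + 0.0879 + 0.0745 = 0.6596
GRR = 0.6596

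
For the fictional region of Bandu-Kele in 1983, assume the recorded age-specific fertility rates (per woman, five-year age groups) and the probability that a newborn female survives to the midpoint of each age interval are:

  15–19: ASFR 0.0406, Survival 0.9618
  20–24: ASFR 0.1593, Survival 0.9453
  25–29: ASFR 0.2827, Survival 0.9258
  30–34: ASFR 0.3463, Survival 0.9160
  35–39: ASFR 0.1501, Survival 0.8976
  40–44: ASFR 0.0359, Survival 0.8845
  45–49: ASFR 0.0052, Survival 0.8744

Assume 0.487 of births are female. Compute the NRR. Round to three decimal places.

Proportion female at birth = 0.487.
Survival-weighted fertility by age (5·fₓ·Sₓ):
  15–19: 5 × 0.0406 × 0.9618 = 0.19525
  20–24: 5 × 0.1593 × 0.9453 = 0.75293
  25–29: 5 × 0.2827 × 0.9258 = 1.30862
  30–34: 5 × 0.3463 × 0.9160 = 1.58605
  35–39: 5 × 0.1501 × 0.8976 = 0.67365
  40–44: 5 × 0.0359 × 0.8845 = 0.15877
  45–49: 5 × 0.0052 × 0.8744 = 0.02273
Sum = 4.69800
NRR = 0.487 × 4.69800 = 2.28793
NRR > 1, so each generation more than replaces itself.

2.288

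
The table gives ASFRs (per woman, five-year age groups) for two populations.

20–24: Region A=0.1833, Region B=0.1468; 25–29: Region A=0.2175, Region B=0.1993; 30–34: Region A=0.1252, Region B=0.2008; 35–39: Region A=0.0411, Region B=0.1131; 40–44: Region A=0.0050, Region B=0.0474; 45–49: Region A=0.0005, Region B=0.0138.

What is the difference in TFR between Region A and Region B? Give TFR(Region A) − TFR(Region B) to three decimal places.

Region A:
  Sum of ASFRs = 0.1833 + 0.2175 + 0.1252 + 0.0411 + 0.0050 + 0.0005 = 0.5726
  TFR = 5 × 0.5726 = 2.863
Region B:
  Sum of ASFRs = 0.1468 + 0.1993 + 0.2008 + 0.1131 + 0.0474 + 0.0138 = 0.7212
  TFR = 5 × 0.7212 = 3.606
Difference = 2.863 − 3.606 = -0.743

-0.743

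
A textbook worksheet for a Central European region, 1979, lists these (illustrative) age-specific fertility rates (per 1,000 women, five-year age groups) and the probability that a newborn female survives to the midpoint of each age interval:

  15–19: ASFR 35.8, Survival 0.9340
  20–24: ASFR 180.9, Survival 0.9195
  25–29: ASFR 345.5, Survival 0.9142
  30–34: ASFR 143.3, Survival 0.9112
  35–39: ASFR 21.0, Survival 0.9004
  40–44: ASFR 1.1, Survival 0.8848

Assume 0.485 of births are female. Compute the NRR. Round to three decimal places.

Proportion female at birth = 0.485.
Survival-weighted fertility by age (5·fₓ·Sₓ):
  15–19: 5 × 35.8/1000 × 0.9340 = 0.16719
  20–24: 5 × 180.9/1000 × 0.9195 = 0.83169
  25–29: 5 × 345.5/1000 × 0.9142 = 1.57928
  30–34: 5 × 143.3/1000 × 0.9112 = 0.65287
  35–39: 5 × 21.0/1000 × 0.9004 = 0.09454
  40–44: 5 × 1.1/1000 × 0.8848 = 0.00487
Sum = 3.33044
NRR = 0.485 × 3.33044 = 1.61526
NRR > 1, so each generation more than replaces itself.

1.615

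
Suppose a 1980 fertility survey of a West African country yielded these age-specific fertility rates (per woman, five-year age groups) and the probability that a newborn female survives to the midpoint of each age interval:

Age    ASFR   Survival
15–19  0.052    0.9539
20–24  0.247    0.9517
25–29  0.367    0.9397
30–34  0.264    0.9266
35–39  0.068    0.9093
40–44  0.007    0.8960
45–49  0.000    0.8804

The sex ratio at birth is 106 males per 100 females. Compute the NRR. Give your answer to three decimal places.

Proportion female at birth = 100 / (100 + 106) = 0.48544.
Survival-weighted fertility by age (5·fₓ·Sₓ):
  15–19: 5 × 0.052 × 0.9539 = 0.24801
  20–24: 5 × 0.247 × 0.9517 = 1.17535
  25–29: 5 × 0.367 × 0.9397 = 1.72435
  30–34: 5 × 0.264 × 0.9266 = 1.22311
  35–39: 5 × 0.068 × 0.9093 = 0.30916
  40–44: 5 × 0.007 × 0.8960 = 0.03136
  45–49: 5 × 0.000 × 0.8804 = 0.00000
Sum = 4.71134
NRR = 0.48544 × 4.71134 = 2.28707

2.287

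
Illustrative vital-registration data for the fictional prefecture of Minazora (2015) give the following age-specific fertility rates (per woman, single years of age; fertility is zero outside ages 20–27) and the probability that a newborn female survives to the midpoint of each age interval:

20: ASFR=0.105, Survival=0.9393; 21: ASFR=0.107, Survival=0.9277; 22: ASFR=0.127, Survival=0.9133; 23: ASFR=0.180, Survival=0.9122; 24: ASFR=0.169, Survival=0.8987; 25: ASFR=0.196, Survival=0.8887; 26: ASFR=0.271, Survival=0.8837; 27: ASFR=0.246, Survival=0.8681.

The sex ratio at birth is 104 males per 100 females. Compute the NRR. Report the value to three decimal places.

Proportion female at birth = 100 / (100 + 104) = 0.49020.
Each age group contributes 1 × ASFR × survival:
  20: 1 × 0.105 × 0.9393 = 0.09863
  21: 1 × 0.107 × 0.9277 = 0.09926
  22: 1 × 0.127 × 0.9133 = 0.11599
  23: 1 × 0.180 × 0.9122 = 0.16420
  24: 1 × 0.169 × 0.8987 = 0.15188
  25: 1 × 0.196 × 0.8887 = 0.17419
  26: 1 × 0.271 × 0.8837 = 0.23948
  27: 1 × 0.246 × 0.8681 = 0.21355
Sum = 1.25718
NRR = 0.49020 × 1.25718 = 0.61627
NRR < 1, so the cohort does not fully replace itself.

0.616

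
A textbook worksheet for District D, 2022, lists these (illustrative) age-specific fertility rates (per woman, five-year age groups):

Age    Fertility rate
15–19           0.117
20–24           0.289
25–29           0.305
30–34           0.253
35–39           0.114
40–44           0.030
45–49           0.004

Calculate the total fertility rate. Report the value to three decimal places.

5.560

Sum of ASFRs = 0.117 + 0.289 + 0.305 + 0.253 + 0.114 + 0.030 + 0.004 = 1.112
TFR = 5 × 1.112 = 5.56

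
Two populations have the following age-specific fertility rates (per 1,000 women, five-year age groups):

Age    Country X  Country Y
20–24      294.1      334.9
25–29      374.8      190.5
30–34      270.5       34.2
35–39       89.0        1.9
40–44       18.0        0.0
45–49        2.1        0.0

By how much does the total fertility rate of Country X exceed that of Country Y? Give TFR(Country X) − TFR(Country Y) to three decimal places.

Country X:
  Sum of ASFRs = 294.1 + 374.8 + 270.5 + 89.0 + 18.0 + 2.1 = 1048.5
  TFR = 5 × 1048.5 / 1000 = 5.2425
Country Y:
  Sum of ASFRs = 334.9 + 190.5 + 34.2 + 1.9 + 0.0 + 0.0 = 561.5
  TFR = 5 × 561.5 / 1000 = 2.8075
Difference = 5.2425 − 2.8075 = 2.435

2.435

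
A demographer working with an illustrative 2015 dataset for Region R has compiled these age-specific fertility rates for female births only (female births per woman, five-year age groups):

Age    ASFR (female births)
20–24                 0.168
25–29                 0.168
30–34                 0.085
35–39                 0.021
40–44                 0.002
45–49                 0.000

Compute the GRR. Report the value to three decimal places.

Sum of female ASFRs = 0.168 + 0.168 + 0.085 + 0.021 + 0.002 + 0.000 = 0.444
GRR = 5 × 0.444 = 2.22

2.220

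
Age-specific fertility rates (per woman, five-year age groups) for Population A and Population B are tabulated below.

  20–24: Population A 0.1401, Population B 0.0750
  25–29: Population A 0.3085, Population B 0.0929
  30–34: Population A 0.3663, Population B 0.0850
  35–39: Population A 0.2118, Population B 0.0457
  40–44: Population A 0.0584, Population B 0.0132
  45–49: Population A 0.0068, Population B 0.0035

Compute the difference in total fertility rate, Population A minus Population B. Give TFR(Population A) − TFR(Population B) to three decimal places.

Population A:
  Sum of ASFRs = 0.1401 + 0.3085 + 0.3663 + 0.2118 + 0.0584 + 0.0068 = 1.0919
  TFR = 5 × 1.0919 = 5.4595
Population B:
  Sum of ASFRs = 0.0750 + 0.0929 + 0.0850 + 0.0457 + 0.0132 + 0.0035 = 0.3153
  TFR = 5 × 0.3153 = 1.5765
Difference = 5.4595 − 1.5765 = 3.883

3.883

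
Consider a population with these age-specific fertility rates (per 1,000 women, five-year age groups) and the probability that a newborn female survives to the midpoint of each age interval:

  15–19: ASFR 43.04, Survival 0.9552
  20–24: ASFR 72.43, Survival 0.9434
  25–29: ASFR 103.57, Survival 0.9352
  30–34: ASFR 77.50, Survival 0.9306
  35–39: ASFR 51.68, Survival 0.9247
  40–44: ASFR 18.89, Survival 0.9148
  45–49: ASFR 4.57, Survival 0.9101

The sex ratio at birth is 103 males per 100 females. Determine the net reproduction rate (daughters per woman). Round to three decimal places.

Proportion female at birth = 100 / (100 + 103) = 0.49261.
Per-age-group product (5 × ASFR × survival probability):
  15–19: 5 × 43.04/1000 × 0.9552 = 0.20556
  20–24: 5 × 72.43/1000 × 0.9434 = 0.34165
  25–29: 5 × 103.57/1000 × 0.9352 = 0.48429
  30–34: 5 × 77.50/1000 × 0.9306 = 0.36061
  35–39: 5 × 51.68/1000 × 0.9247 = 0.23894
  40–44: 5 × 18.89/1000 × 0.9148 = 0.08640
  45–49: 5 × 4.57/1000 × 0.9101 = 0.02080
Sum = 1.73825
NRR = 0.49261 × 1.73825 = 0.85628
An NRR under 1 implies long-run decline under these rates.

0.856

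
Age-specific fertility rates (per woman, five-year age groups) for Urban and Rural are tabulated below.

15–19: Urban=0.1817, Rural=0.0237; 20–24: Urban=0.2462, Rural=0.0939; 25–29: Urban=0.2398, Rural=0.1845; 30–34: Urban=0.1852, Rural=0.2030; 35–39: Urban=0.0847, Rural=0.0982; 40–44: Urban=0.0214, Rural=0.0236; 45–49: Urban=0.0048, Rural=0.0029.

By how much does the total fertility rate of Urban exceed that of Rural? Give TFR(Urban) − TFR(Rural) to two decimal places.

Urban:
  Sum of ASFRs = 0.1817 + 0.2462 + 0.2398 + 0.1852 + 0.0847 + 0.0214 + 0.0048 = 0.9638
  TFR = 5 × 0.9638 = 4.819
Rural:
  Sum of ASFRs = 0.0237 + 0.0939 + 0.1845 + 0.2030 + 0.0982 + 0.0236 + 0.0029 = 0.6298
  TFR = 5 × 0.6298 = 3.149
Difference = 4.819 − 3.149 = 1.67

1.67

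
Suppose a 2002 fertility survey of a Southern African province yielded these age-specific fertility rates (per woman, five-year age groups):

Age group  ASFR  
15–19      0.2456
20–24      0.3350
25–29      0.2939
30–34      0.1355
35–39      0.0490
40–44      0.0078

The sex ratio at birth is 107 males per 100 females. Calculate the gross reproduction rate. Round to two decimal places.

Proportion female at birth = 100 / (100 + 107) = 0.48309.
Sum of ASFRs = 0.2456 + 0.3350 + 0.2939 + 0.1355 + 0.0490 + 0.0078 = 1.0668
TFR = 5 × 1.0668 = 5.334
GRR = 0.48309 × 5.334 = 2.57680

2.58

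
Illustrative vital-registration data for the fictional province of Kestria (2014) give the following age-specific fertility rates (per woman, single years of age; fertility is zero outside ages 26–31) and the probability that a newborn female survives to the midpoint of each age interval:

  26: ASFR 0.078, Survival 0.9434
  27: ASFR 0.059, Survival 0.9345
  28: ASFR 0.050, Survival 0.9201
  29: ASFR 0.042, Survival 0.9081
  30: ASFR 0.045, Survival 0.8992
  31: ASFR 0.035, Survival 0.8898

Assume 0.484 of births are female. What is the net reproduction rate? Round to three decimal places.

0.138

Proportion female at birth = 0.484.
Survival-weighted fertility by age (1·fₓ·Sₓ):
  26: 1 × 0.078 × 0.9434 = 0.07359
  27: 1 × 0.059 × 0.9345 = 0.05514
  28: 1 × 0.050 × 0.9201 = 0.04601
  29: 1 × 0.042 × 0.9081 = 0.03814
  30: 1 × 0.045 × 0.8992 = 0.04046
  31: 1 × 0.035 × 0.8898 = 0.03114
Sum = 0.28448
NRR = 0.484 × 0.28448 = 0.13769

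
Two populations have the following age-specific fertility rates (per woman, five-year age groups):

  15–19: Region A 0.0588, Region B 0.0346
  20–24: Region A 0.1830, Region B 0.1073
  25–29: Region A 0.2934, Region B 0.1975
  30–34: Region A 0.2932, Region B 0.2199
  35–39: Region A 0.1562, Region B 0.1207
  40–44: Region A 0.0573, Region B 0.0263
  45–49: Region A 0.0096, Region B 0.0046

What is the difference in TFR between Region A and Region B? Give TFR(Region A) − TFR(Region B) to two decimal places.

Region A:
  Sum of ASFRs = 0.0588 + 0.1830 + 0.2934 + 0.2932 + 0.1562 + 0.0573 + 0.0096 = 1.0515
  TFR = 5 × 1.0515 = 5.2575
Region B:
  Sum of ASFRs = 0.0346 + 0.1073 + 0.1975 + 0.2199 + 0.1207 + 0.0263 + 0.0046 = 0.7109
  TFR = 5 × 0.7109 = 3.5545
Difference = 5.2575 − 3.5545 = 1.703

1.70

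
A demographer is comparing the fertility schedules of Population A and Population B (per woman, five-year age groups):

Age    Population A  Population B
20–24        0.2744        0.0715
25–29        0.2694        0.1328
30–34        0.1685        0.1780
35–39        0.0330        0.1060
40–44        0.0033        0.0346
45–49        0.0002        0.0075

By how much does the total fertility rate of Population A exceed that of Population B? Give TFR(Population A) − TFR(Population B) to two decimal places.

1.09

Population A:
  Sum of ASFRs = 0.2744 + 0.2694 + 0.1685 + 0.0330 + 0.0033 + 0.0002 = 0.7488
  TFR = 5 × 0.7488 = 3.744
Population B:
  Sum of ASFRs = 0.0715 + 0.1328 + 0.1780 + 0.1060 + 0.0346 + 0.0075 = 0.5304
  TFR = 5 × 0.5304 = 2.652
Difference = 3.744 − 2.652 = 1.092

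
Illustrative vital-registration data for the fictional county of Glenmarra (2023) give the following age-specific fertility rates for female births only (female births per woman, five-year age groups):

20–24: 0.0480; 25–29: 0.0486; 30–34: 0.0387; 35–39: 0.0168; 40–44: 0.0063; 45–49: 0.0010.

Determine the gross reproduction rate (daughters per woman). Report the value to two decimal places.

Sum of female ASFRs = 0.0480 + 0.0486 + 0.0387 + 0.0168 + 0.0063 + 0.0010 = 0.1594
GRR = 5 × 0.1594 = 0.797

0.80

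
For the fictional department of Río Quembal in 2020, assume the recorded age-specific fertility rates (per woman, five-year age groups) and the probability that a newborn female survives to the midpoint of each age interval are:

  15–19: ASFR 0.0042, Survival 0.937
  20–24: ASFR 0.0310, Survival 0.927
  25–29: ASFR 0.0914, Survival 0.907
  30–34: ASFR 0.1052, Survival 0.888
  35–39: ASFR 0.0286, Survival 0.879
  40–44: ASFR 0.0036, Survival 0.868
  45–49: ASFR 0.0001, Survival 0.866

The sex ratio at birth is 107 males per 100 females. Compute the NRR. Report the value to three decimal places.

Proportion female at birth = 100 / (100 + 107) = 0.48309.
Per-age-group product (5 × ASFR × survival probability):
  15–19: 5 × 0.0042 × 0.937 = 0.01968
  20–24: 5 × 0.0310 × 0.927 = 0.14369
  25–29: 5 × 0.0914 × 0.907 = 0.41450
  30–34: 5 × 0.1052 × 0.888 = 0.46709
  35–39: 5 × 0.0286 × 0.879 = 0.12570
  40–44: 5 × 0.0036 × 0.868 = 0.01562
  45–49: 5 × 0.0001 × 0.866 = 0.00043
Sum = 1.18671
NRR = 0.48309 × 1.18671 = 0.57329
An NRR under 1 implies long-run decline under these rates.

0.573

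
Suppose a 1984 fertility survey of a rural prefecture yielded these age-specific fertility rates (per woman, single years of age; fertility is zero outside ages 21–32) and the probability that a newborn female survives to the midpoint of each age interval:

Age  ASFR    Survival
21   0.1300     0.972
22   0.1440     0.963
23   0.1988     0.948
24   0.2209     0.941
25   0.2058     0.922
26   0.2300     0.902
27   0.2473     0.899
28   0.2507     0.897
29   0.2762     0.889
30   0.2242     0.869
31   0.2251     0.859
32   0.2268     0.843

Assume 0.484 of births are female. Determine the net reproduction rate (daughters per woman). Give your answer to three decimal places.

Proportion female at birth = 0.484.
Each age group contributes 1 × ASFR × survival:
  21: 1 × 0.1300 × 0.972 = 0.12636
  22: 1 × 0.1440 × 0.963 = 0.13867
  23: 1 × 0.1988 × 0.948 = 0.18846
  24: 1 × 0.2209 × 0.941 = 0.20787
  25: 1 × 0.2058 × 0.922 = 0.18975
  26: 1 × 0.2300 × 0.902 = 0.20746
  27: 1 × 0.2473 × 0.899 = 0.22232
  28: 1 × 0.2507 × 0.897 = 0.22488
  29: 1 × 0.2762 × 0.889 = 0.24554
  30: 1 × 0.2242 × 0.869 = 0.19483
  31: 1 × 0.2251 × 0.859 = 0.19336
  32: 1 × 0.2268 × 0.843 = 0.19119
Sum = 2.33069
NRR = 0.484 × 2.33069 = 1.12805

1.128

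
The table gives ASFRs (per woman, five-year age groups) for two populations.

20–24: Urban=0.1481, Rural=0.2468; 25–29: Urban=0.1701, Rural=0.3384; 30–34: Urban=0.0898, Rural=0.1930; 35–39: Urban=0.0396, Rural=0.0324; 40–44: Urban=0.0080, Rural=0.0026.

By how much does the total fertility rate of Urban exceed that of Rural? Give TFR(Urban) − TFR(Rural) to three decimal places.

Urban:
  Sum of ASFRs = 0.1481 + 0.1701 + 0.0898 + 0.0396 + 0.0080 = 0.4556
  TFR = 5 × 0.4556 = 2.278
Rural:
  Sum of ASFRs = 0.2468 + 0.3384 + 0.1930 + 0.0324 + 0.0026 = 0.8132
  TFR = 5 × 0.8132 = 4.066
Difference = 2.278 − 4.066 = -1.788

-1.788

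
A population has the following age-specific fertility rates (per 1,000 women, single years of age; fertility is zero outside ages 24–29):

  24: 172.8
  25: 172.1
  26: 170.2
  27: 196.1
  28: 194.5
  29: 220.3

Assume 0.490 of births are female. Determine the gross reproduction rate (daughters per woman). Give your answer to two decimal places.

0.55

Proportion female at birth = 0.490.
Sum of ASFRs = 172.8 + 172.1 + 170.2 + 196.1 + 194.5 + 220.3 = 1126.0
TFR = 1126.0 / 1000 = 1.126
GRR = 0.490 × 1.126 = 0.55174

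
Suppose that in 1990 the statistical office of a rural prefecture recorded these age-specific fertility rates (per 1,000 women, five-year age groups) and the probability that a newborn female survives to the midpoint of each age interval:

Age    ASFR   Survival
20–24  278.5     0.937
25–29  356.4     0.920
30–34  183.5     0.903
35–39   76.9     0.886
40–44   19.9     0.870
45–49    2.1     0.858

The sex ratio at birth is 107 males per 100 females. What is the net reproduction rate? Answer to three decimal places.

2.033

Proportion female at birth = 100 / (100 + 107) = 0.48309.
Survival-weighted fertility by age (5·fₓ·Sₓ):
  20–24: 5 × 278.5/1000 × 0.937 = 1.30477
  25–29: 5 × 356.4/1000 × 0.920 = 1.63944
  30–34: 5 × 183.5/1000 × 0.903 = 0.82850
  35–39: 5 × 76.9/1000 × 0.886 = 0.34067
  40–44: 5 × 19.9/1000 × 0.870 = 0.08657
  45–49: 5 × 2.1/1000 × 0.858 = 0.00901
Sum = 4.20896
NRR = 0.48309 × 4.20896 = 2.03331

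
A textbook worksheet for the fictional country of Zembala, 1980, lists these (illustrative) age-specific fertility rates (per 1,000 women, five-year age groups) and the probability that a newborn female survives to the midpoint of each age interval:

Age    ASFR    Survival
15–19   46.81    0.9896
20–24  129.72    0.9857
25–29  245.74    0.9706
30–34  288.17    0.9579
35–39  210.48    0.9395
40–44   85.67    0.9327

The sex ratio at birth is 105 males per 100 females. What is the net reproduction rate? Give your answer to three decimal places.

2.357

Proportion female at birth = 100 / (100 + 105) = 0.48780.
Each age group contributes 5 × ASFR × survival:
  15–19: 5 × 46.81/1000 × 0.9896 = 0.23162
  20–24: 5 × 129.72/1000 × 0.9857 = 0.63933
  25–29: 5 × 245.74/1000 × 0.9706 = 1.19258
  30–34: 5 × 288.17/1000 × 0.9579 = 1.38019
  35–39: 5 × 210.48/1000 × 0.9395 = 0.98873
  40–44: 5 × 85.67/1000 × 0.9327 = 0.39952
Sum = 4.83197
NRR = 0.48780 × 4.83197 = 2.35703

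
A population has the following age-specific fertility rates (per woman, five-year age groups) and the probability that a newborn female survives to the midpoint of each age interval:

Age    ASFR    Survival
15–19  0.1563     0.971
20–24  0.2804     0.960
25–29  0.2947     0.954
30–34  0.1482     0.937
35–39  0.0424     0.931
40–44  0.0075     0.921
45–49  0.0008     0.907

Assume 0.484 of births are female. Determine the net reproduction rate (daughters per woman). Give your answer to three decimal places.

Proportion female at birth = 0.484.
Weighting each age-specific rate by interval width and survival:
  15–19: 5 × 0.1563 × 0.971 = 0.75884
  20–24: 5 × 0.2804 × 0.960 = 1.34592
  25–29: 5 × 0.2947 × 0.954 = 1.40572
  30–34: 5 × 0.1482 × 0.937 = 0.69432
  35–39: 5 × 0.0424 × 0.931 = 0.19737
  40–44: 5 × 0.0075 × 0.921 = 0.03454
  45–49: 5 × 0.0008 × 0.907 = 0.00363
Sum = 4.44034
NRR = 0.484 × 4.44034 = 2.14912

2.149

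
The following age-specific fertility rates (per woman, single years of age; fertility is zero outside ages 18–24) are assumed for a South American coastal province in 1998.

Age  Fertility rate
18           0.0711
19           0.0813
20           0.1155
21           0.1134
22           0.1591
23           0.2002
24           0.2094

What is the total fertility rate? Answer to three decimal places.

Sum of ASFRs = 0.0711 + 0.0813 + 0.1155 + 0.1134 + 0.1591 + 0.2002 + 0.2094 = 0.9500
TFR = 0.95

0.950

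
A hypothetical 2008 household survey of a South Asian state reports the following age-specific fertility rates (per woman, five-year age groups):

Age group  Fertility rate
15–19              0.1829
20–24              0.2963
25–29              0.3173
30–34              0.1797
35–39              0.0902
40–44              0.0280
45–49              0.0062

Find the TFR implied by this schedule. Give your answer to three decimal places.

5.503

Sum of ASFRs = 0.1829 + 0.2963 + 0.3173 + 0.1797 + 0.0902 + 0.0280 + 0.0062 = 1.1006
TFR = 5 × 1.1006 = 5.503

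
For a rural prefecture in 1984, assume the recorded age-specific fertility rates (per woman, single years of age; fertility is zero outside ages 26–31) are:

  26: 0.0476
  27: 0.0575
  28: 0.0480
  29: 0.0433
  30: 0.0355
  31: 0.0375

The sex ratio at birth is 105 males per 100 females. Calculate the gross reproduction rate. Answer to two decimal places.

Proportion female at birth = 100 / (100 + 105) = 0.48780.
Sum of ASFRs = 0.0476 + 0.0575 + 0.0480 + 0.0433 + 0.0355 + 0.0375 = 0.2694
TFR = 0.2694
GRR = 0.48780 × 0.2694 = 0.13141

0.13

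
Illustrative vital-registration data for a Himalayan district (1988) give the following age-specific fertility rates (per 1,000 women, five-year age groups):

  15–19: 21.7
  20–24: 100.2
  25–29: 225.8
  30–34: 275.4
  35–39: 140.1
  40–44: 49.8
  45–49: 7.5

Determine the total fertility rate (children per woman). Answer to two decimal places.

Sum of ASFRs = 21.7 + 100.2 + 225.8 + 275.4 + 140.1 + 49.8 + 7.5 = 820.5
TFR = 5 × 820.5 / 1000 = 4.1025

4.10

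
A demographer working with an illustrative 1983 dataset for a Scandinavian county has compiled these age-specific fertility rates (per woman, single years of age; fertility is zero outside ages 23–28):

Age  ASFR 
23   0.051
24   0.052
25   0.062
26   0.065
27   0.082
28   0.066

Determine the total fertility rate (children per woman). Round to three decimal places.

Sum of ASFRs = 0.051 + 0.052 + 0.062 + 0.065 + 0.082 + 0.066 = 0.378
TFR = 0.378

0.378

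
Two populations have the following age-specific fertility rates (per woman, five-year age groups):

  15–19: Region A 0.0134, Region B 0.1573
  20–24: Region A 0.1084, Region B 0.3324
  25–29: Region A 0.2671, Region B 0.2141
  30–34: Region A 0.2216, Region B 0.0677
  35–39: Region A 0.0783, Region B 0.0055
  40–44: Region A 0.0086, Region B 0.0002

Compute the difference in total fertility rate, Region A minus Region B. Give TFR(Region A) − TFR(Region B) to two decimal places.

Region A:
  Sum of ASFRs = 0.0134 + 0.1084 + 0.2671 + 0.2216 + 0.0783 + 0.0086 = 0.6974
  TFR = 5 × 0.6974 = 3.487
Region B:
  Sum of ASFRs = 0.1573 + 0.3324 + 0.2141 + 0.0677 + 0.0055 + 0.0002 = 0.7772
  TFR = 5 × 0.7772 = 3.886
Difference = 3.487 − 3.886 = -0.399

-0.40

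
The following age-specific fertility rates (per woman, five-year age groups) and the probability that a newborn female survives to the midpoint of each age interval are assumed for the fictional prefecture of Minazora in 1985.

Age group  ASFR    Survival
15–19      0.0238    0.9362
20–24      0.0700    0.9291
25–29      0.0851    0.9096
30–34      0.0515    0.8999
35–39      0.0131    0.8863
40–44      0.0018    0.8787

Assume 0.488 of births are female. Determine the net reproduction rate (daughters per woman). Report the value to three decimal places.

0.547

Proportion female at birth = 0.488.
Survival-weighted fertility by age (5·fₓ·Sₓ):
  15–19: 5 × 0.0238 × 0.9362 = 0.11141
  20–24: 5 × 0.0700 × 0.9291 = 0.32519
  25–29: 5 × 0.0851 × 0.9096 = 0.38703
  30–34: 5 × 0.0515 × 0.8999 = 0.23172
  35–39: 5 × 0.0131 × 0.8863 = 0.05805
  40–44: 5 × 0.0018 × 0.8787 = 0.00791
Sum = 1.12131
NRR = 0.488 × 1.12131 = 0.54720
With NRR below 1 the population is below replacement fertility.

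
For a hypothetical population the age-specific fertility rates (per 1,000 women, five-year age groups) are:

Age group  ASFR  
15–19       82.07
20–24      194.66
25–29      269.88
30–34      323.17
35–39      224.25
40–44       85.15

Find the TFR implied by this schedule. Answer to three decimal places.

Sum of ASFRs = 82.07 + 194.66 + 269.88 + 323.17 + 224.25 + 85.15 = 1179.18
TFR = 5 × 1179.18 / 1000 = 5.8959

5.896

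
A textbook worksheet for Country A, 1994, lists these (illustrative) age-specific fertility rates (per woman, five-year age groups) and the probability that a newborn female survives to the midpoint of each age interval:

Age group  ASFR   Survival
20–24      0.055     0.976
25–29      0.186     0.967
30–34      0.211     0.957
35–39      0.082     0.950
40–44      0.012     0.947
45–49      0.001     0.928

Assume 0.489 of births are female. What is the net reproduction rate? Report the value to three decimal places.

Proportion female at birth = 0.489.
Each age group contributes 5 × ASFR × survival:
  20–24: 5 × 0.055 × 0.976 = 0.26840
  25–29: 5 × 0.186 × 0.967 = 0.89931
  30–34: 5 × 0.211 × 0.957 = 1.00964
  35–39: 5 × 0.082 × 0.950 = 0.38950
  40–44: 5 × 0.012 × 0.947 = 0.05682
  45–49: 5 × 0.001 × 0.928 = 0.00464
Sum = 2.62831
NRR = 0.489 × 2.62831 = 1.28524

1.285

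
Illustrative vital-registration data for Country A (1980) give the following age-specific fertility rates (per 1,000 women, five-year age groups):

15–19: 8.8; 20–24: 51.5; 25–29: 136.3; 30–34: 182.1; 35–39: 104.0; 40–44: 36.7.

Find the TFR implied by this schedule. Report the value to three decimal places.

Sum of ASFRs = 8.8 + 51.5 + 136.3 + 182.1 + 104.0 + 36.7 = 519.4
TFR = 5 × 519.4 / 1000 = 2.597

2.597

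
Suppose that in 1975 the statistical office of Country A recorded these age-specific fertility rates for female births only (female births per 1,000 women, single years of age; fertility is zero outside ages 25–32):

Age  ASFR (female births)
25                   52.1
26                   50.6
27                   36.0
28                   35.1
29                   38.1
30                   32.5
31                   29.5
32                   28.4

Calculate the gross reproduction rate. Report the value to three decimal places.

0.302

Sum of female ASFRs = 52.1 + 50.6 + 36.0 + 35.1 + 38.1 + 32.5 + 29.5 + 28.4 = 302.3
GRR = 302.3 / 1000 = 0.3023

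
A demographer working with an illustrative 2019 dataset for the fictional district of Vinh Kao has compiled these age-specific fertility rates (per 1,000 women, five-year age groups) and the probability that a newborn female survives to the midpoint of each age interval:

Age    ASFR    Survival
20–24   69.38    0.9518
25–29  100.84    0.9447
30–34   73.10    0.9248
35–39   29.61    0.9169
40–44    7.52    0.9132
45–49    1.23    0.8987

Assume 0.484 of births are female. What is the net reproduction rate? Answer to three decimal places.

0.639

Proportion female at birth = 0.484.
Each age group contributes 5 × ASFR × survival:
  20–24: 5 × 69.38/1000 × 0.9518 = 0.33018
  25–29: 5 × 100.84/1000 × 0.9447 = 0.47632
  30–34: 5 × 73.10/1000 × 0.9248 = 0.33801
  35–39: 5 × 29.61/1000 × 0.9169 = 0.13575
  40–44: 5 × 7.52/1000 × 0.9132 = 0.03434
  45–49: 5 × 1.23/1000 × 0.8987 = 0.00553
Sum = 1.32013
NRR = 0.484 × 1.32013 = 0.63894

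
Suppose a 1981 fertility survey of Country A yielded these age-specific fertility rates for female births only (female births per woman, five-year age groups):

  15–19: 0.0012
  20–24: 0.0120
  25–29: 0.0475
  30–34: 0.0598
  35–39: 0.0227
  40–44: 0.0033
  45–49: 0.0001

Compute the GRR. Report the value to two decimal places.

0.73

Sum of female ASFRs = 0.0012 + 0.0120 + 0.0475 + 0.0598 + 0.0227 + 0.0033 + 0.0001 = 0.1466
GRR = 5 × 0.1466 = 0.733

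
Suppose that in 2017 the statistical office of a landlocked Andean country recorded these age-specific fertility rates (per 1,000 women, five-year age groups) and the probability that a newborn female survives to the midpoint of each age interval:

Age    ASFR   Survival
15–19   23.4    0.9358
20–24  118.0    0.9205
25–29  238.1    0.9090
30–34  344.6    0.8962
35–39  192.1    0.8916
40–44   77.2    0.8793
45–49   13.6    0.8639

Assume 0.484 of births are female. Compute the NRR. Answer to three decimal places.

2.194

Proportion female at birth = 0.484.
Survival-weighted fertility by age (5·fₓ·Sₓ):
  15–19: 5 × 23.4/1000 × 0.9358 = 0.10949
  20–24: 5 × 118.0/1000 × 0.9205 = 0.54310
  25–29: 5 × 238.1/1000 × 0.9090 = 1.08216
  30–34: 5 × 344.6/1000 × 0.8962 = 1.54415
  35–39: 5 × 192.1/1000 × 0.8916 = 0.85638
  40–44: 5 × 77.2/1000 × 0.8793 = 0.33941
  45–49: 5 × 13.6/1000 × 0.8639 = 0.05875
Sum = 4.53344
NRR = 0.484 × 4.53344 = 2.19418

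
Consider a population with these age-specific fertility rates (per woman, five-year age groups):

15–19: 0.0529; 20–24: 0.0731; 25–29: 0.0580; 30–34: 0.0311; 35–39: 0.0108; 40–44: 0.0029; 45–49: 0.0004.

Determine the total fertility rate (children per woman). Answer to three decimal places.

1.146

Sum of ASFRs = 0.0529 + 0.0731 + 0.0580 + 0.0311 + 0.0108 + 0.0029 + 0.0004 = 0.2292
TFR = 5 × 0.2292 = 1.146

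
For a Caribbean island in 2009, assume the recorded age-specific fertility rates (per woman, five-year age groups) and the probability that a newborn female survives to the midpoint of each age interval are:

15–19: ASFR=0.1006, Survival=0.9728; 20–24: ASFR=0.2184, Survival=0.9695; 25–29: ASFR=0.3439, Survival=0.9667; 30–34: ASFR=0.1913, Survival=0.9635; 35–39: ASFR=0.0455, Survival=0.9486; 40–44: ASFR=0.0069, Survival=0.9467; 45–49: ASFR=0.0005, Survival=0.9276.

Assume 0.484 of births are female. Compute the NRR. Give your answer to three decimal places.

2.121

Proportion female at birth = 0.484.
Survival-weighted fertility by age (5·fₓ·Sₓ):
  15–19: 5 × 0.1006 × 0.9728 = 0.48932
  20–24: 5 × 0.2184 × 0.9695 = 1.05869
  25–29: 5 × 0.3439 × 0.9667 = 1.66224
  30–34: 5 × 0.1913 × 0.9635 = 0.92159
  35–39: 5 × 0.0455 × 0.9486 = 0.21581
  40–44: 5 × 0.0069 × 0.9467 = 0.03266
  45–49: 5 × 0.0005 × 0.9276 = 0.00232
Sum = 4.38263
NRR = 0.484 × 4.38263 = 2.12119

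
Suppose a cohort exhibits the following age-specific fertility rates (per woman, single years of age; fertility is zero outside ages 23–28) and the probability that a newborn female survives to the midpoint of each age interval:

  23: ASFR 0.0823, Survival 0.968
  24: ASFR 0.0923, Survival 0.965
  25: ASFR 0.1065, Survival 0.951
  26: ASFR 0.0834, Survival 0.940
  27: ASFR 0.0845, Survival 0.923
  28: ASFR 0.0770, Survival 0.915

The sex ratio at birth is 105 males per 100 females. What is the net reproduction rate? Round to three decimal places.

Proportion female at birth = 100 / (100 + 105) = 0.48780.
Weighting each age-specific rate by interval width and survival:
  23: 1 × 0.0823 × 0.968 = 0.07967
  24: 1 × 0.0923 × 0.965 = 0.08907
  25: 1 × 0.1065 × 0.951 = 0.10128
  26: 1 × 0.0834 × 0.940 = 0.07840
  27: 1 × 0.0845 × 0.923 = 0.07799
  28: 1 × 0.0770 × 0.915 = 0.07046
Sum = 0.49687
NRR = 0.48780 × 0.49687 = 0.24237
NRR < 1, so the cohort does not fully replace itself.

0.242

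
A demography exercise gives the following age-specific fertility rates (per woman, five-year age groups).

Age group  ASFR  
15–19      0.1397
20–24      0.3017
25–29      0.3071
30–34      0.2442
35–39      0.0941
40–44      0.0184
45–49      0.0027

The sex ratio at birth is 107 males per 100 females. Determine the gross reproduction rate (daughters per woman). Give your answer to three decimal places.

2.676

Proportion female at birth = 100 / (100 + 107) = 0.48309.
Sum of ASFRs = 0.1397 + 0.3017 + 0.3071 + 0.2442 + 0.0941 + 0.0184 + 0.0027 = 1.1079
TFR = 5 × 1.1079 = 5.5395
GRR = 0.48309 × 5.5395 = 2.67608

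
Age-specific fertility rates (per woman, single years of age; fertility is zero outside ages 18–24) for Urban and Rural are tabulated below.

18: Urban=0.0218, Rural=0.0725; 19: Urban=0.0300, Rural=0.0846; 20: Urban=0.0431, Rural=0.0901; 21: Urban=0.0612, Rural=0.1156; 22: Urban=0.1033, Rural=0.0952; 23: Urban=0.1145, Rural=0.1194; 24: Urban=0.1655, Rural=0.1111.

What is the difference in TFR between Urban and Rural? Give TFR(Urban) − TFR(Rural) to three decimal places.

Urban:
  Sum of ASFRs = 0.0218 + 0.0300 + 0.0431 + 0.0612 + 0.1033 + 0.1145 + 0.1655 = 0.5394
  TFR = 0.5394
Rural:
  Sum of ASFRs = 0.0725 + 0.0846 + 0.0901 + 0.1156 + 0.0952 + 0.1194 + 0.1111 = 0.6885
  TFR = 0.6885
Difference = 0.5394 − 0.6885 = -0.1491

-0.149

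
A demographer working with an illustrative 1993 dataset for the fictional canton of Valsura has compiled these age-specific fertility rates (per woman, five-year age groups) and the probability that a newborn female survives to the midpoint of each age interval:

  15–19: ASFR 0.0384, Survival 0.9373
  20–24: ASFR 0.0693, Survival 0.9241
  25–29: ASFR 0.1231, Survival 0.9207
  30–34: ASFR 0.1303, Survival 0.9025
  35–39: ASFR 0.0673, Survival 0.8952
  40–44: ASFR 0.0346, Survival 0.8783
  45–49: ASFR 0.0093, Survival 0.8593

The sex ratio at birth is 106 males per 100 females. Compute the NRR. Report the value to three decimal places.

Proportion female at birth = 100 / (100 + 106) = 0.48544.
Per-age-group product (5 × ASFR × survival probability):
  15–19: 5 × 0.0384 × 0.9373 = 0.17996
  20–24: 5 × 0.0693 × 0.9241 = 0.32020
  25–29: 5 × 0.1231 × 0.9207 = 0.56669
  30–34: 5 × 0.1303 × 0.9025 = 0.58798
  35–39: 5 × 0.0673 × 0.8952 = 0.30123
  40–44: 5 × 0.0346 × 0.8783 = 0.15195
  45–49: 5 × 0.0093 × 0.8593 = 0.03996
Sum = 2.14797
NRR = 0.48544 × 2.14797 = 1.04271

1.043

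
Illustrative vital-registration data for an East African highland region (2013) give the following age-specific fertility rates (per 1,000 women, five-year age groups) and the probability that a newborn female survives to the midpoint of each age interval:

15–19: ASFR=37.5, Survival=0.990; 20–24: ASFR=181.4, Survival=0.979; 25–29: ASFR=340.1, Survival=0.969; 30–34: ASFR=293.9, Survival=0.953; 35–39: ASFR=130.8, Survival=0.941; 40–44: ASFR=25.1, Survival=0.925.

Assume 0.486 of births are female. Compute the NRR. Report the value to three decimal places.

Proportion female at birth = 0.486.
Weighting each age-specific rate by interval width and survival:
  15–19: 5 × 37.5/1000 × 0.990 = 0.18563
  20–24: 5 × 181.4/1000 × 0.979 = 0.88795
  25–29: 5 × 340.1/1000 × 0.969 = 1.64778
  30–34: 5 × 293.9/1000 × 0.953 = 1.40043
  35–39: 5 × 130.8/1000 × 0.941 = 0.61541
  40–44: 5 × 25.1/1000 × 0.925 = 0.11609
Sum = 4.85329
NRR = 0.486 × 4.85329 = 2.35870

2.359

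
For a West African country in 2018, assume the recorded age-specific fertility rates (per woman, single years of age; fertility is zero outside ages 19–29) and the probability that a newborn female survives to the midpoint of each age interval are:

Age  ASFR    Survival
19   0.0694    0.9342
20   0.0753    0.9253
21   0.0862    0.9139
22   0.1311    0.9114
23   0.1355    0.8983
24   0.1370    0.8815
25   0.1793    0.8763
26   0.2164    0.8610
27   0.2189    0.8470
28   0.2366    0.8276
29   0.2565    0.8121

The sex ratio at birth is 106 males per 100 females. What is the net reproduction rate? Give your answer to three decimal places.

0.732

Proportion female at birth = 100 / (100 + 106) = 0.48544.
Per-age-group product (1 × ASFR × survival probability):
  19: 1 × 0.0694 × 0.9342 = 0.06483
  20: 1 × 0.0753 × 0.9253 = 0.06968
  21: 1 × 0.0862 × 0.9139 = 0.07878
  22: 1 × 0.1311 × 0.9114 = 0.11948
  23: 1 × 0.1355 × 0.8983 = 0.12172
  24: 1 × 0.1370 × 0.8815 = 0.12077
  25: 1 × 0.1793 × 0.8763 = 0.15712
  26: 1 × 0.2164 × 0.8610 = 0.18632
  27: 1 × 0.2189 × 0.8470 = 0.18541
  28: 1 × 0.2366 × 0.8276 = 0.19581
  29: 1 × 0.2565 × 0.8121 = 0.20830
Sum = 1.50822
NRR = 0.48544 × 1.50822 = 0.73215
An NRR under 1 implies long-run decline under these rates.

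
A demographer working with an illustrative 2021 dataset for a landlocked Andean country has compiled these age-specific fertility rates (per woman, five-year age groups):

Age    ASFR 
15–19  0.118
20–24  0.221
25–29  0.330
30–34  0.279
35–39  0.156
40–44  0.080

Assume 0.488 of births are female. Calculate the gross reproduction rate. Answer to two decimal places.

2.89

Proportion female at birth = 0.488.
Sum of ASFRs = 0.118 + 0.221 + 0.330 + 0.279 + 0.156 + 0.080 = 1.184
TFR = 5 × 1.184 = 5.92
GRR = 0.488 × 5.92 = 2.88896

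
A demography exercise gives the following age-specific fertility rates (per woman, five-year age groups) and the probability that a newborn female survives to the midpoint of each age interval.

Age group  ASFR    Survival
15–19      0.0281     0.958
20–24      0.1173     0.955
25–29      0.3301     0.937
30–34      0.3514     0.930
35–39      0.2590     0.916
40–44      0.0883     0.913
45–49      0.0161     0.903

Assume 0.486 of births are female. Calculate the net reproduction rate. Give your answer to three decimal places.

Proportion female at birth = 0.486.
Each age group contributes 5 × ASFR × survival:
  15–19: 5 × 0.0281 × 0.958 = 0.13460
  20–24: 5 × 0.1173 × 0.955 = 0.56011
  25–29: 5 × 0.3301 × 0.937 = 1.54652
  30–34: 5 × 0.3514 × 0.930 = 1.63401
  35–39: 5 × 0.2590 × 0.916 = 1.18622
  40–44: 5 × 0.0883 × 0.913 = 0.40309
  45–49: 5 × 0.0161 × 0.903 = 0.07269
Sum = 5.53724
NRR = 0.486 × 5.53724 = 2.69110
An NRR exceeding 1 indicates intrinsic growth under these rates.

2.691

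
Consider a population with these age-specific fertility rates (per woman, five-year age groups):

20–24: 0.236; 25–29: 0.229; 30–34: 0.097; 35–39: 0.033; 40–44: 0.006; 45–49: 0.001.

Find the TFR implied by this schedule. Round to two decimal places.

3.01

Sum of ASFRs = 0.236 + 0.229 + 0.097 + 0.033 + 0.006 + 0.001 = 0.602
TFR = 5 × 0.602 = 3.01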